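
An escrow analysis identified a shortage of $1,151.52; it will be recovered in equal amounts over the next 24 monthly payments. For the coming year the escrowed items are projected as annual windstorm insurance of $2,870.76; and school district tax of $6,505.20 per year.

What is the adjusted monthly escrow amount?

Windstorm insurance — $2,870.76 annually
School district tax — $6,505.20 annually
Total annual escrow = $9,375.96
Base monthly escrow = $9,375.96 / 12 = $781.33
Monthly shortage recovery: $1,151.52 / 24 = $47.98
New monthly escrow = $781.33 + $47.98 = $829.31

$829.31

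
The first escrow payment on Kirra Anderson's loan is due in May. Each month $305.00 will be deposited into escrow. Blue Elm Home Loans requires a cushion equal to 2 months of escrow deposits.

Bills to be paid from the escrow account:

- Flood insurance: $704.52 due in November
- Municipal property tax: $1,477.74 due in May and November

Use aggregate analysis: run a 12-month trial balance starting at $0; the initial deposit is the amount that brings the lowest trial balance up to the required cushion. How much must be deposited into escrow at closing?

$2,135.00

Cushion = 2 × $305.00 = $610.00
Trial balance (start $0, +$305.00 each month, − disbursements):
  May: +$305.00 − $1,477.74 → -$1,172.74
  Jun: +$305.00 → -$867.74
  Jul: +$305.00 → -$562.74
  Aug: +$305.00 → -$257.74
  Sep: +$305.00 → $47.26
  Oct: +$305.00 → $352.26
  Nov: +$305.00 − $2,182.26 → -$1,525.00
  Dec: +$305.00 → -$1,220.00
  Jan: +$305.00 → -$915.00
  Feb: +$305.00 → -$610.00
  Mar: +$305.00 → -$305.00
  Apr: +$305.00 → $0.00
Lowest trial balance = -$1,525.00 (Nov)
Initial deposit = cushion − low point = $610.00 − (-$1,525.00) = $2,135.00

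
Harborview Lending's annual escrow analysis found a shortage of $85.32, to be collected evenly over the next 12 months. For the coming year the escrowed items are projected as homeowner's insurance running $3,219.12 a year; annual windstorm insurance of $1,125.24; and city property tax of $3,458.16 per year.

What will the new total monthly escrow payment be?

$657.32

Homeowner's insurance: $3,219.12
Windstorm insurance: $1,125.24
City property tax: $3,458.16
Combined annual = $7,802.52
Monthly escrow = $7,802.52 ÷ 12 = $650.21
Shortage per month = $85.32 ÷ 12 = $7.11
Adjusted monthly = $650.21 + $7.11 = $657.32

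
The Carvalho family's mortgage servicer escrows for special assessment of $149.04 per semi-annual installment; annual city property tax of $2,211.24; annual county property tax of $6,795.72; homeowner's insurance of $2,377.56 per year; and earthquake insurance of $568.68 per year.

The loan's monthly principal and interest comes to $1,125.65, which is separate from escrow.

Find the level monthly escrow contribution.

Special assessment = $149.04 × 2 = $298.08
City property tax = $2,211.24
County property tax = $6,795.72
Homeowner's insurance = $2,377.56
Earthquake insurance = $568.68
Total per year = $12,251.28
Monthly = $12,251.28 ÷ 12 = $1,020.94

$1,020.94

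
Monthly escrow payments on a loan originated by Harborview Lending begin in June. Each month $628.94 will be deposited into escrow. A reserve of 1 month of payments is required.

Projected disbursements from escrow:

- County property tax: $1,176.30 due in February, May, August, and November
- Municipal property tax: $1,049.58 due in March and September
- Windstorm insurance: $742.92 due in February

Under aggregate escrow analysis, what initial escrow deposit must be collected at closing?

Cushion = 1 × $628.94 = $628.94
Trial balance (start $0, +$628.94 each month, − disbursements):
  Jun: +$628.94 → $628.94
  Jul: +$628.94 → $1,257.88
  Aug: +$628.94 − $1,176.30 → $710.52
  Sep: +$628.94 − $1,049.58 → $289.88
  Oct: +$628.94 → $918.82
  Nov: +$628.94 − $1,176.30 → $371.46
  Dec: +$628.94 → $1,000.40
  Jan: +$628.94 → $1,629.34
  Feb: +$628.94 − $1,919.22 → $339.06
  Mar: +$628.94 − $1,049.58 → -$81.58
  Apr: +$628.94 → $547.36
  May: +$628.94 − $1,176.30 → $0.00
Lowest trial balance = -$81.58 (Mar)
Initial deposit = cushion − low point = $628.94 − (-$81.58) = $710.52

$710.52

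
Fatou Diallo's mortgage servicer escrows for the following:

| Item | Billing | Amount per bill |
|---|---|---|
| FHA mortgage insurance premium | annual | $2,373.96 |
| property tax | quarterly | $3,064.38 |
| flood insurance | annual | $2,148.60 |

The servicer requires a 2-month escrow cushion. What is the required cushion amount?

FHA mortgage insurance premium = $2,373.96
Property tax = $3,064.38 × 4 = $12,257.52
Flood insurance = $2,148.60
Annual escrow total = $2,373.96 + $12,257.52 + $2,148.60 = $16,780.08
Monthly = $16,780.08 ÷ 12 = $1,398.34
Reserve = 2 × $1,398.34 = $2,796.68

$2,796.68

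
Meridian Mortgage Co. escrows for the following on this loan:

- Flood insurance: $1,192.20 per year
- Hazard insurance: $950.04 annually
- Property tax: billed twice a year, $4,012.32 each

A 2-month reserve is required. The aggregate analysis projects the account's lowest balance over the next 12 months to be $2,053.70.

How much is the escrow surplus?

$359.22

Flood insurance: $1,192.20 per year
Hazard insurance: $950.04 per year
Property tax: $4,012.32 × 2 = $8,024.64 per year
Annual escrow total = $1,192.20 + $950.04 + $8,024.64 = $10,166.88
Base monthly escrow = $10,166.88 ÷ 12 = $847.24
Required cushion = 2 × $847.24 = $1,694.48
Excess over cushion: $2,053.70 − $1,694.48 = $359.22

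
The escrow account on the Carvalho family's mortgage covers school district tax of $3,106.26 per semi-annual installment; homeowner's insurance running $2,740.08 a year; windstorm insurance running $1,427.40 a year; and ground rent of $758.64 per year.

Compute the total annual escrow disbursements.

$11,138.64

School district tax — $3,106.26 × 2 = $6,212.52 per year
Homeowner's insurance — $2,740.08 per year
Windstorm insurance — $1,427.40 per year
Ground rent — $758.64 per year
Total annual escrow = $6,212.52 + $2,740.08 + $1,427.40 + $758.64 = $11,138.64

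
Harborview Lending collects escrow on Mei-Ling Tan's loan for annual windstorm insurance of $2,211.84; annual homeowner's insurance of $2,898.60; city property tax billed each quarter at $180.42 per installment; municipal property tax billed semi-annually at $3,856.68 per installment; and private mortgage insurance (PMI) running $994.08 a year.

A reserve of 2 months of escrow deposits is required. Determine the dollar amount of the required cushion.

$2,423.26

Windstorm insurance = $2,211.84/yr
Homeowner's insurance = $2,898.60/yr
City property tax = $180.42 × 4 = $721.68/yr
Municipal property tax = $3,856.68 × 2 = $7,713.36/yr
Private mortgage insurance (PMI) = $994.08/yr
Total per year = $14,539.56
Monthly = $14,539.56 / 12 = $1,211.63
Cushion = 2 × $1,211.63 = $2,423.26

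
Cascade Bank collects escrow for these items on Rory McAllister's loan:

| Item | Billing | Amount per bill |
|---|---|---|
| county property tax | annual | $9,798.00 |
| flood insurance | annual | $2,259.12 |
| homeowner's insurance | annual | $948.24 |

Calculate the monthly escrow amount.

County property tax = $9,798.00 annually
Flood insurance = $2,259.12 annually
Homeowner's insurance = $948.24 annually
Total annual escrow = $9,798.00 + $2,259.12 + $948.24 = $13,005.36
Monthly = $13,005.36 ÷ 12 = $1,083.78

$1,083.78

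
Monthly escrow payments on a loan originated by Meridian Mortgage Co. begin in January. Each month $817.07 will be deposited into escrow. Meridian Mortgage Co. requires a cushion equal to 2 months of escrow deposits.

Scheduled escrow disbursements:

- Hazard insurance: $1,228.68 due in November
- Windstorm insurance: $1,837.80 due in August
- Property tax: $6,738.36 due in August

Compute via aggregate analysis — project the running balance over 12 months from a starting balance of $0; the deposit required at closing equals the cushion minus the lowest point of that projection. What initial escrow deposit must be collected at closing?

$3,673.74

Cushion = 2 × $817.07 = $1,634.14
Trial balance (start $0, +$817.07 each month, − disbursements):
  Jan: +$817.07 → $817.07
  Feb: +$817.07 → $1,634.14
  Mar: +$817.07 → $2,451.21
  Apr: +$817.07 → $3,268.28
  May: +$817.07 → $4,085.35
  Jun: +$817.07 → $4,902.42
  Jul: +$817.07 → $5,719.49
  Aug: +$817.07 − $8,576.16 → -$2,039.60
  Sep: +$817.07 → -$1,222.53
  Oct: +$817.07 → -$405.46
  Nov: +$817.07 − $1,228.68 → -$817.07
  Dec: +$817.07 → $0.00
Lowest trial balance = -$2,039.60 (Aug)
Initial deposit = cushion − low point = $1,634.14 − (-$2,039.60) = $3,673.74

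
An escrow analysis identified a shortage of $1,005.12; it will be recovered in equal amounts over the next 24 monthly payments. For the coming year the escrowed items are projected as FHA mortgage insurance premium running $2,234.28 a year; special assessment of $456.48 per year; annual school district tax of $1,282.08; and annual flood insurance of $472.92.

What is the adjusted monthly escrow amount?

FHA mortgage insurance premium: $2,234.28
Special assessment: $456.48
School district tax: $1,282.08
Flood insurance: $472.92
Total per year = $4,445.76
Base monthly escrow = $4,445.76 / 12 = $370.48
Monthly shortage recovery: $1,005.12 ÷ 24 = $41.88
Adjusted monthly = $370.48 + $41.88 = $412.36

$412.36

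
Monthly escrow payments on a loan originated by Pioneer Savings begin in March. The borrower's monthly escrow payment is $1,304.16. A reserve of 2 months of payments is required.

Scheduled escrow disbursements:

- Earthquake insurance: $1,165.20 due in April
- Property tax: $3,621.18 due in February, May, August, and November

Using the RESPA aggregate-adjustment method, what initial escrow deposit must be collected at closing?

Cushion = 2 × $1,304.16 = $2,608.32
Trial balance (start $0, +$1,304.16 each month, − disbursements):
  Mar: +$1,304.16 → $1,304.16
  Apr: +$1,304.16 − $1,165.20 → $1,443.12
  May: +$1,304.16 − $3,621.18 → -$873.90
  Jun: +$1,304.16 → $430.26
  Jul: +$1,304.16 → $1,734.42
  Aug: +$1,304.16 − $3,621.18 → -$582.60
  Sep: +$1,304.16 → $721.56
  Oct: +$1,304.16 → $2,025.72
  Nov: +$1,304.16 − $3,621.18 → -$291.30
  Dec: +$1,304.16 → $1,012.86
  Jan: +$1,304.16 → $2,317.02
  Feb: +$1,304.16 − $3,621.18 → $0.00
Lowest trial balance = -$873.90 (May)
Initial deposit = cushion − low point = $2,608.32 − (-$873.90) = $3,482.22

$3,482.22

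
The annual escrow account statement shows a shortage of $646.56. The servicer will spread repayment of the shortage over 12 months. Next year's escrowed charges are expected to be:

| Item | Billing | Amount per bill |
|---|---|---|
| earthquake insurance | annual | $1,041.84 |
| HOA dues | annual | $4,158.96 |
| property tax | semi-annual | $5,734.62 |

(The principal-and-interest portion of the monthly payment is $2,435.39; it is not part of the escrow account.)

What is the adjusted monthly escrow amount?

Earthquake insurance — $1,041.84/yr
HOA dues — $4,158.96/yr
Property tax — $5,734.62 × 2 = $11,469.24/yr
Combined annual = $1,041.84 + $4,158.96 + $11,469.24 = $16,670.04
Monthly escrow = $16,670.04 / 12 = $1,389.17
Monthly shortage recovery: $646.56 / 12 = $53.88
Adjusted monthly = $1,389.17 + $53.88 = $1,443.05

$1,443.05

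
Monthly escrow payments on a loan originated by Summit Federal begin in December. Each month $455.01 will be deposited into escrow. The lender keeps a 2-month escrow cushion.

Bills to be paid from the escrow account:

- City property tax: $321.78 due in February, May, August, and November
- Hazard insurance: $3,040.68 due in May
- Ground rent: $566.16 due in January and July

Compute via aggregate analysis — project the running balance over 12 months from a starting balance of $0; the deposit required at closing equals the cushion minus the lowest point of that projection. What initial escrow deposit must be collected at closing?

Cushion = 2 × $455.01 = $910.02
Trial balance (start $0, +$455.01 each month, − disbursements):
  Dec: +$455.01 → $455.01
  Jan: +$455.01 − $566.16 → $343.86
  Feb: +$455.01 − $321.78 → $477.09
  Mar: +$455.01 → $932.10
  Apr: +$455.01 → $1,387.11
  May: +$455.01 − $3,362.46 → -$1,520.34
  Jun: +$455.01 → -$1,065.33
  Jul: +$455.01 − $566.16 → -$1,176.48
  Aug: +$455.01 − $321.78 → -$1,043.25
  Sep: +$455.01 → -$588.24
  Oct: +$455.01 → -$133.23
  Nov: +$455.01 − $321.78 → $0.00
Lowest trial balance = -$1,520.34 (May)
Initial deposit = cushion − low point = $910.02 − (-$1,520.34) = $2,430.36

$2,430.36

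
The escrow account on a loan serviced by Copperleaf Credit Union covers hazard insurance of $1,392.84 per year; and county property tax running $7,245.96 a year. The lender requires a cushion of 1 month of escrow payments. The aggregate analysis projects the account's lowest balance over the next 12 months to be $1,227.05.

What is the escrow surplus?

Hazard insurance: $1,392.84/yr
County property tax: $7,245.96/yr
Total per year = $1,392.84 + $7,245.96 = $8,638.80
Per month = $8,638.80 / 12 = $719.90
Required reserve = 1 × $719.90 = $719.90
Excess over cushion: $1,227.05 − $719.90 = $507.15

$507.15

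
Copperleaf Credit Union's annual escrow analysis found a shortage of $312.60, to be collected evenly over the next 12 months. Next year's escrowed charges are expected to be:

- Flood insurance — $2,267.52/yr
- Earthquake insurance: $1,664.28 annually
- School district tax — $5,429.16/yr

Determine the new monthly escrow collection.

$806.13

Flood insurance = $2,267.52 annually
Earthquake insurance = $1,664.28 annually
School district tax = $5,429.16 annually
Combined annual = $9,360.96
Monthly escrow = $9,360.96 / 12 = $780.08
Shortage spread = $312.60 ÷ 12 = $26.05/mo
New monthly escrow = $780.08 + $26.05 = $806.13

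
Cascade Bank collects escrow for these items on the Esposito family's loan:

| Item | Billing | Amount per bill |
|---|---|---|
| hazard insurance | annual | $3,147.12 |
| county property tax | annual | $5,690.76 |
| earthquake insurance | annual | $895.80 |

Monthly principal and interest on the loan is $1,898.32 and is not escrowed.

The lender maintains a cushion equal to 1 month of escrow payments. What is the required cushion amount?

$811.14

Hazard insurance — $3,147.12
County property tax — $5,690.76
Earthquake insurance — $895.80
Total per year = $3,147.12 + $5,690.76 + $895.80 = $9,733.68
Base monthly escrow = $9,733.68 / 12 = $811.14
Cushion = 1 × $811.14 = $811.14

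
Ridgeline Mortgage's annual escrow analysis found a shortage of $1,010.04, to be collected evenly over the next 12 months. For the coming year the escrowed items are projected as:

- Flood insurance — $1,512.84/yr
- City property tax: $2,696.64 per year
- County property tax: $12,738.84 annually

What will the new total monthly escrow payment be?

Flood insurance — $1,512.84 per year
City property tax — $2,696.64 per year
County property tax — $12,738.84 per year
Annual escrow total = $1,512.84 + $2,696.64 + $12,738.84 = $16,948.32
Base monthly escrow = $16,948.32 / 12 = $1,412.36
Shortage per month = $1,010.04 ÷ 12 = $84.17
Adjusted monthly = $1,412.36 + $84.17 = $1,496.53

$1,496.53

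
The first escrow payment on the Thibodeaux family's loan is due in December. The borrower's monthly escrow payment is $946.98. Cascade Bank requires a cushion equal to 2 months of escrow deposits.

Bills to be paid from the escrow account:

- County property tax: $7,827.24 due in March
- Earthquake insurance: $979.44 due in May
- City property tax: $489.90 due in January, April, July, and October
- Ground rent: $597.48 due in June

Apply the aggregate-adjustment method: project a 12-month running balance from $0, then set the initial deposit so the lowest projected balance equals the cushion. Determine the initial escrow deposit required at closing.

Cushion = 2 × $946.98 = $1,893.96
Trial balance (start $0, +$946.98 each month, − disbursements):
  Dec: +$946.98 → $946.98
  Jan: +$946.98 − $489.90 → $1,404.06
  Feb: +$946.98 → $2,351.04
  Mar: +$946.98 − $7,827.24 → -$4,529.22
  Apr: +$946.98 − $489.90 → -$4,072.14
  May: +$946.98 − $979.44 → -$4,104.60
  Jun: +$946.98 − $597.48 → -$3,755.10
  Jul: +$946.98 − $489.90 → -$3,298.02
  Aug: +$946.98 → -$2,351.04
  Sep: +$946.98 → -$1,404.06
  Oct: +$946.98 − $489.90 → -$946.98
  Nov: +$946.98 → $0.00
Lowest trial balance = -$4,529.22 (Mar)
Initial deposit = cushion − low point = $1,893.96 − (-$4,529.22) = $6,423.18

$6,423.18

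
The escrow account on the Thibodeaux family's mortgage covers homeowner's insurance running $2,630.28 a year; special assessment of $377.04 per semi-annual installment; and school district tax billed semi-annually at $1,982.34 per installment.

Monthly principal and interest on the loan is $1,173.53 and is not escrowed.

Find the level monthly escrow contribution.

$612.42

Homeowner's insurance = $2,630.28 annually
Special assessment = $377.04 × 2 = $754.08 annually
School district tax = $1,982.34 × 2 = $3,964.68 annually
Combined annual = $2,630.28 + $754.08 + $3,964.68 = $7,349.04
Base monthly escrow = $7,349.04 ÷ 12 = $612.42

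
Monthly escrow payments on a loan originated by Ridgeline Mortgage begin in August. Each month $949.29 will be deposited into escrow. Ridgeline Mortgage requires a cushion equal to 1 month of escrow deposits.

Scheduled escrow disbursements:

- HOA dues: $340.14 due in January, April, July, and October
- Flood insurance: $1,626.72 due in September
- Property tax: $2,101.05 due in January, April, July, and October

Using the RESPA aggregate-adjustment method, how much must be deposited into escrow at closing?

$2,169.33

Cushion = 1 × $949.29 = $949.29
Trial balance (start $0, +$949.29 each month, − disbursements):
  Aug: +$949.29 → $949.29
  Sep: +$949.29 − $1,626.72 → $271.86
  Oct: +$949.29 − $2,441.19 → -$1,220.04
  Nov: +$949.29 → -$270.75
  Dec: +$949.29 → $678.54
  Jan: +$949.29 − $2,441.19 → -$813.36
  Feb: +$949.29 → $135.93
  Mar: +$949.29 → $1,085.22
  Apr: +$949.29 − $2,441.19 → -$406.68
  May: +$949.29 → $542.61
  Jun: +$949.29 → $1,491.90
  Jul: +$949.29 − $2,441.19 → $0.00
Lowest trial balance = -$1,220.04 (Oct)
Initial deposit = cushion − low point = $949.29 − (-$1,220.04) = $2,169.33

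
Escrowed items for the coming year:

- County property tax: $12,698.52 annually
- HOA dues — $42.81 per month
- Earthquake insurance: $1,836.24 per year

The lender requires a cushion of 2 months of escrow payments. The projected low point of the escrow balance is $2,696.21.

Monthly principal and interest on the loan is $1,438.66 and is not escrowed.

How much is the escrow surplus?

County property tax = $12,698.52/yr
HOA dues = $42.81 × 12 = $513.72/yr
Earthquake insurance = $1,836.24/yr
Combined annual = $15,048.48
Per month = $15,048.48 ÷ 12 = $1,254.04
Required reserve = 2 × $1,254.04 = $2,508.08
Excess over cushion: $2,696.21 − $2,508.08 = $188.13

$188.13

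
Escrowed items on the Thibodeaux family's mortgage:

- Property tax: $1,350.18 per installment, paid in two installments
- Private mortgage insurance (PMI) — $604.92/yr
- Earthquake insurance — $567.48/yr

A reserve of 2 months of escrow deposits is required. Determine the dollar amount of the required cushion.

Property tax: $1,350.18 × 2 = $2,700.36
Private mortgage insurance (PMI): $604.92
Earthquake insurance: $567.48
Annual escrow total = $3,872.76
Monthly = $3,872.76 ÷ 12 = $322.73
Cushion = 2 × $322.73 = $645.46

$645.46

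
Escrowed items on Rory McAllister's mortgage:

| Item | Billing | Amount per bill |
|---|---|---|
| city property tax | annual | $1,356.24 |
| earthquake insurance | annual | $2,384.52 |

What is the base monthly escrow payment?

City property tax — $1,356.24 annually
Earthquake insurance — $2,384.52 annually
Total annual escrow = $1,356.24 + $2,384.52 = $3,740.76
Monthly escrow = $3,740.76 / 12 = $311.73

$311.73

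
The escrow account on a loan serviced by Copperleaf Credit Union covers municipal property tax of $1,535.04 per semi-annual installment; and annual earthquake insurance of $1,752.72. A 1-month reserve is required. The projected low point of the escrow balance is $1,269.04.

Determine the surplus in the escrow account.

Municipal property tax — $1,535.04 × 2 = $3,070.08
Earthquake insurance — $1,752.72
Combined annual = $3,070.08 + $1,752.72 = $4,822.80
Per month = $4,822.80 / 12 = $401.90
Cushion = 1 × $401.90 = $401.90
Excess over cushion: $1,269.04 − $401.90 = $867.14

$867.14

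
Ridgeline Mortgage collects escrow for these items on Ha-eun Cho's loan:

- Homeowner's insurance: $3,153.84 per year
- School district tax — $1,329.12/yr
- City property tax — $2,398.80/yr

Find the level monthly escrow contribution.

Homeowner's insurance: $3,153.84 per year
School district tax: $1,329.12 per year
City property tax: $2,398.80 per year
Yearly total = $3,153.84 + $1,329.12 + $2,398.80 = $6,881.76
Base monthly escrow = $6,881.76 ÷ 12 = $573.48

$573.48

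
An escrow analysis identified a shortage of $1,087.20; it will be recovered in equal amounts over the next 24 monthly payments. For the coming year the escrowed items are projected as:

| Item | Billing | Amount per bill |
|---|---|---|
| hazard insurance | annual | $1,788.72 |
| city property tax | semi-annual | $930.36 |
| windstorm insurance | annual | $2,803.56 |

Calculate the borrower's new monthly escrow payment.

$583.05

Hazard insurance — $1,788.72 per year
City property tax — $930.36 × 2 = $1,860.72 per year
Windstorm insurance — $2,803.56 per year
Combined annual = $6,453.00
Monthly escrow = $6,453.00 / 12 = $537.75
Monthly shortage recovery: $1,087.20 / 24 = $45.30
Adjusted monthly = $537.75 + $45.30 = $583.05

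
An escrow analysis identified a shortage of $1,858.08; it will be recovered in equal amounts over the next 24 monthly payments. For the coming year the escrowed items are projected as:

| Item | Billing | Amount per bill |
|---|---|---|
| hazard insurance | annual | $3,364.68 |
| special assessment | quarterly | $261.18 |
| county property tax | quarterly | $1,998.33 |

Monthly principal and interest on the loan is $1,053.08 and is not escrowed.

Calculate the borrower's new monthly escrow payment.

$1,110.98

Hazard insurance = $3,364.68/yr
Special assessment = $261.18 × 4 = $1,044.72/yr
County property tax = $1,998.33 × 4 = $7,993.32/yr
Combined annual = $3,364.68 + $1,044.72 + $7,993.32 = $12,402.72
Monthly escrow = $12,402.72 ÷ 12 = $1,033.56
Monthly shortage recovery: $1,858.08 / 24 = $77.42
New monthly escrow = $1,033.56 + $77.42 = $1,110.98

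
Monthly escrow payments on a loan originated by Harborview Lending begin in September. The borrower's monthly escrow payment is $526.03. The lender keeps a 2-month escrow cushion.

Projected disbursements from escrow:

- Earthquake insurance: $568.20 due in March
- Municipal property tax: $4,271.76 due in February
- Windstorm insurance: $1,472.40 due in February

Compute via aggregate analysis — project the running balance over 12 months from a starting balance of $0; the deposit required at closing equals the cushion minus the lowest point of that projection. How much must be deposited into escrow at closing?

$3,682.21

Cushion = 2 × $526.03 = $1,052.06
Trial balance (start $0, +$526.03 each month, − disbursements):
  Sep: +$526.03 → $526.03
  Oct: +$526.03 → $1,052.06
  Nov: +$526.03 → $1,578.09
  Dec: +$526.03 → $2,104.12
  Jan: +$526.03 → $2,630.15
  Feb: +$526.03 − $5,744.16 → -$2,587.98
  Mar: +$526.03 − $568.20 → -$2,630.15
  Apr: +$526.03 → -$2,104.12
  May: +$526.03 → -$1,578.09
  Jun: +$526.03 → -$1,052.06
  Jul: +$526.03 → -$526.03
  Aug: +$526.03 → $0.00
Lowest trial balance = -$2,630.15 (Mar)
Initial deposit = cushion − low point = $1,052.06 − (-$2,630.15) = $3,682.21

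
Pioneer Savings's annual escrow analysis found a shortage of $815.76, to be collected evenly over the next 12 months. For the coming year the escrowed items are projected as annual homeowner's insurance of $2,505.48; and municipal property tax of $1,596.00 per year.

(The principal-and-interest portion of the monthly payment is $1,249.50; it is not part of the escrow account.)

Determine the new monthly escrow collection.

Homeowner's insurance = $2,505.48
Municipal property tax = $1,596.00
Annual escrow total = $2,505.48 + $1,596.00 = $4,101.48
Monthly = $4,101.48 ÷ 12 = $341.79
Shortage per month = $815.76 ÷ 12 = $67.98
New monthly escrow = $341.79 + $67.98 = $409.77

$409.77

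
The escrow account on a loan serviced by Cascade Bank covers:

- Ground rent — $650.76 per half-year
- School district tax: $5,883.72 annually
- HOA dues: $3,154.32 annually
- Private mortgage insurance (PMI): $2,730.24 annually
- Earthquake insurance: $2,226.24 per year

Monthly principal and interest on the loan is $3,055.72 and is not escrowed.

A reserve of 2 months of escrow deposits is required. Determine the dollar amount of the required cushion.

$2,549.34

Ground rent: $650.76 × 2 = $1,301.52
School district tax: $5,883.72
HOA dues: $3,154.32
Private mortgage insurance (PMI): $2,730.24
Earthquake insurance: $2,226.24
Total annual escrow = $15,296.04
Monthly = $15,296.04 / 12 = $1,274.67
Reserve = 2 × $1,274.67 = $2,549.34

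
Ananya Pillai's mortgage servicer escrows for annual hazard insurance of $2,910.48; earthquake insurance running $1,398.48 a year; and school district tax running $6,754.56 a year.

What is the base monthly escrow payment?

$921.96

Hazard insurance = $2,910.48 annually
Earthquake insurance = $1,398.48 annually
School district tax = $6,754.56 annually
Total annual escrow = $11,063.52
Base monthly escrow = $11,063.52 / 12 = $921.96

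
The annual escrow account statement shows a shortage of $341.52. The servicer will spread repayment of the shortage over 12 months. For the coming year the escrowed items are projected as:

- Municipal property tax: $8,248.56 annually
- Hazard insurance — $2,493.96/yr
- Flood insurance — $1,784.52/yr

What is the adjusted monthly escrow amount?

Municipal property tax: $8,248.56
Hazard insurance: $2,493.96
Flood insurance: $1,784.52
Total annual escrow = $8,248.56 + $2,493.96 + $1,784.52 = $12,527.04
Monthly escrow = $12,527.04 / 12 = $1,043.92
Monthly shortage recovery: $341.52 / 12 = $28.46
New monthly escrow = $1,043.92 + $28.46 = $1,072.38

$1,072.38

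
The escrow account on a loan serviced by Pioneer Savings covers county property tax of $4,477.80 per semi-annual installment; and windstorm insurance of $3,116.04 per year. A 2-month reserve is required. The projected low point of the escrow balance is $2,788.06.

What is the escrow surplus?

County property tax — $4,477.80 × 2 = $8,955.60 annually
Windstorm insurance — $3,116.04 annually
Total per year = $8,955.60 + $3,116.04 = $12,071.64
Base monthly escrow = $12,071.64 / 12 = $1,005.97
Cushion = 2 × $1,005.97 = $2,011.94
Excess over cushion: $2,788.06 − $2,011.94 = $776.12

$776.12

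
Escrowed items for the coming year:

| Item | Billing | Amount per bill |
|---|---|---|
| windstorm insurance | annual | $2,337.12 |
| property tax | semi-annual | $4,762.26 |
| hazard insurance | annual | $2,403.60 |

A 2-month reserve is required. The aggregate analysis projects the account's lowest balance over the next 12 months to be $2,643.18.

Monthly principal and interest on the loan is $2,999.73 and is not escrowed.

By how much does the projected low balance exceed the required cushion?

$265.64

Windstorm insurance: $2,337.12 annually
Property tax: $4,762.26 × 2 = $9,524.52 annually
Hazard insurance: $2,403.60 annually
Total annual escrow = $14,265.24
Monthly escrow = $14,265.24 / 12 = $1,188.77
Required reserve = 2 × $1,188.77 = $2,377.54
Surplus = $2,643.18 − $2,377.54 = $265.64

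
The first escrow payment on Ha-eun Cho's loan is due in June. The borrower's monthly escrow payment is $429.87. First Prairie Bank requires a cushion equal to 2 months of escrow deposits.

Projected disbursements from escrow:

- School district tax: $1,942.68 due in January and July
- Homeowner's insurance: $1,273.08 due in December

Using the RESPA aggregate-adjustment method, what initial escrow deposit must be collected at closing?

$2,579.22

Cushion = 2 × $429.87 = $859.74
Trial balance (start $0, +$429.87 each month, − disbursements):
  Jun: +$429.87 → $429.87
  Jul: +$429.87 − $1,942.68 → -$1,082.94
  Aug: +$429.87 → -$653.07
  Sep: +$429.87 → -$223.20
  Oct: +$429.87 → $206.67
  Nov: +$429.87 → $636.54
  Dec: +$429.87 − $1,273.08 → -$206.67
  Jan: +$429.87 − $1,942.68 → -$1,719.48
  Feb: +$429.87 → -$1,289.61
  Mar: +$429.87 → -$859.74
  Apr: +$429.87 → -$429.87
  May: +$429.87 → $0.00
Lowest trial balance = -$1,719.48 (Jan)
Initial deposit = cushion − low point = $859.74 − (-$1,719.48) = $2,579.22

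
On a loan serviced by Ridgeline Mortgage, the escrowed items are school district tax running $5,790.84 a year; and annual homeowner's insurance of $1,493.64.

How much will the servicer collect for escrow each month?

$607.04

School district tax = $5,790.84 annually
Homeowner's insurance = $1,493.64 annually
Total annual escrow = $7,284.48
Base monthly escrow = $7,284.48 ÷ 12 = $607.04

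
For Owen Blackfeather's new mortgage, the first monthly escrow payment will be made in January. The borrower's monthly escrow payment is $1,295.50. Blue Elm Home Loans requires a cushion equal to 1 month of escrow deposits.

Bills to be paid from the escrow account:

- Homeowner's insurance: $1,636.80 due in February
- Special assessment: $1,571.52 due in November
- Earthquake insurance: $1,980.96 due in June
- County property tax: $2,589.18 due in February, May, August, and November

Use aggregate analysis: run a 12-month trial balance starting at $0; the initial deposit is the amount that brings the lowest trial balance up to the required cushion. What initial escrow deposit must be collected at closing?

Cushion = 1 × $1,295.50 = $1,295.50
Trial balance (start $0, +$1,295.50 each month, − disbursements):
  Jan: +$1,295.50 → $1,295.50
  Feb: +$1,295.50 − $4,225.98 → -$1,634.98
  Mar: +$1,295.50 → -$339.48
  Apr: +$1,295.50 → $956.02
  May: +$1,295.50 − $2,589.18 → -$337.66
  Jun: +$1,295.50 − $1,980.96 → -$1,023.12
  Jul: +$1,295.50 → $272.38
  Aug: +$1,295.50 − $2,589.18 → -$1,021.30
  Sep: +$1,295.50 → $274.20
  Oct: +$1,295.50 → $1,569.70
  Nov: +$1,295.50 − $4,160.70 → -$1,295.50
  Dec: +$1,295.50 → $0.00
Lowest trial balance = -$1,634.98 (Feb)
Initial deposit = cushion − low point = $1,295.50 − (-$1,634.98) = $2,930.48

$2,930.48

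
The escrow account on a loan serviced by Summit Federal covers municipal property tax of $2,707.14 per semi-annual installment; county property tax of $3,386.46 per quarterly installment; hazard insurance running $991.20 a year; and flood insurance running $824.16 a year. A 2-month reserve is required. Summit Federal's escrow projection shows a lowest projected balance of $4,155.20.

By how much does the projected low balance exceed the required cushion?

Municipal property tax = $2,707.14 × 2 = $5,414.28 annually
County property tax = $3,386.46 × 4 = $13,545.84 annually
Hazard insurance = $991.20 annually
Flood insurance = $824.16 annually
Total annual escrow = $5,414.28 + $13,545.84 + $991.20 + $824.16 = $20,775.48
Monthly = $20,775.48 ÷ 12 = $1,731.29
Required reserve = 2 × $1,731.29 = $3,462.58
Excess over cushion: $4,155.20 − $3,462.58 = $692.62

$692.62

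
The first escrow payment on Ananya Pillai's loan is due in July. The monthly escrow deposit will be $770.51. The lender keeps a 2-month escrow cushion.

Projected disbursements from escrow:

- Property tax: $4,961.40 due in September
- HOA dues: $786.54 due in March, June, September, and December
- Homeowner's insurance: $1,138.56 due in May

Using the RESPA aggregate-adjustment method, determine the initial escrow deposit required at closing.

$4,977.43

Cushion = 2 × $770.51 = $1,541.02
Trial balance (start $0, +$770.51 each month, − disbursements):
  Jul: +$770.51 → $770.51
  Aug: +$770.51 → $1,541.02
  Sep: +$770.51 − $5,747.94 → -$3,436.41
  Oct: +$770.51 → -$2,665.90
  Nov: +$770.51 → -$1,895.39
  Dec: +$770.51 − $786.54 → -$1,911.42
  Jan: +$770.51 → -$1,140.91
  Feb: +$770.51 → -$370.40
  Mar: +$770.51 − $786.54 → -$386.43
  Apr: +$770.51 → $384.08
  May: +$770.51 − $1,138.56 → $16.03
  Jun: +$770.51 − $786.54 → $0.00
Lowest trial balance = -$3,436.41 (Sep)
Initial deposit = cushion − low point = $1,541.02 − (-$3,436.41) = $4,977.43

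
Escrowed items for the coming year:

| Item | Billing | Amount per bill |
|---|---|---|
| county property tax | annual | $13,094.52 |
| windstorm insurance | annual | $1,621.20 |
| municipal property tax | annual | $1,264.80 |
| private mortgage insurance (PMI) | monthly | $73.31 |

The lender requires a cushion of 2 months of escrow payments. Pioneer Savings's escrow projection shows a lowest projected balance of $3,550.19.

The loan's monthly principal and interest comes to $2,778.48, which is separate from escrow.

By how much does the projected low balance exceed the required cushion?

County property tax — $13,094.52 annually
Windstorm insurance — $1,621.20 annually
Municipal property tax — $1,264.80 annually
Private mortgage insurance (PMI) — $73.31 × 12 = $879.72 annually
Total annual escrow = $13,094.52 + $1,621.20 + $1,264.80 + $879.72 = $16,860.24
Monthly escrow = $16,860.24 ÷ 12 = $1,405.02
Required reserve = 2 × $1,405.02 = $2,810.04
Excess over cushion: $3,550.19 − $2,810.04 = $740.15

$740.15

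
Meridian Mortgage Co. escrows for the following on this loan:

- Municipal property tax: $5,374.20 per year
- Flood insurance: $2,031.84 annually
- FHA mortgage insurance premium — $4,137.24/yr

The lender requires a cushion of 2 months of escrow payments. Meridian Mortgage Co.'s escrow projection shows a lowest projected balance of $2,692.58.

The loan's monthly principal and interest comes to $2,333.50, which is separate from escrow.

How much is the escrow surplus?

Municipal property tax = $5,374.20 per year
Flood insurance = $2,031.84 per year
FHA mortgage insurance premium = $4,137.24 per year
Combined annual = $5,374.20 + $2,031.84 + $4,137.24 = $11,543.28
Per month = $11,543.28 / 12 = $961.94
Required cushion = 2 × $961.94 = $1,923.88
Surplus = $2,692.58 − $1,923.88 = $768.70

$768.70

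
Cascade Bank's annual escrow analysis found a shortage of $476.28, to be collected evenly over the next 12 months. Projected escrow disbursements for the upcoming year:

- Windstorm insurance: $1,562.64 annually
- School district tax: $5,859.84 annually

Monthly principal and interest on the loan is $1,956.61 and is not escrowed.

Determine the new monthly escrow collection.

Windstorm insurance: $1,562.64/yr
School district tax: $5,859.84/yr
Yearly total = $1,562.64 + $5,859.84 = $7,422.48
Monthly escrow = $7,422.48 / 12 = $618.54
Shortage spread = $476.28 ÷ 12 = $39.69/mo
Adjusted monthly = $618.54 + $39.69 = $658.23

$658.23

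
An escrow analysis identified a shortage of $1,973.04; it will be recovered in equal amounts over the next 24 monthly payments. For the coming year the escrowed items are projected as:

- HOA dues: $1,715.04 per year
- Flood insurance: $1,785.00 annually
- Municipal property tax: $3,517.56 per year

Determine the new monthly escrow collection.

$667.01

HOA dues: $1,715.04/yr
Flood insurance: $1,785.00/yr
Municipal property tax: $3,517.56/yr
Total per year = $7,017.60
Monthly = $7,017.60 / 12 = $584.80
Shortage spread = $1,973.04 ÷ 24 = $82.21/mo
New monthly escrow = $584.80 + $82.21 = $667.01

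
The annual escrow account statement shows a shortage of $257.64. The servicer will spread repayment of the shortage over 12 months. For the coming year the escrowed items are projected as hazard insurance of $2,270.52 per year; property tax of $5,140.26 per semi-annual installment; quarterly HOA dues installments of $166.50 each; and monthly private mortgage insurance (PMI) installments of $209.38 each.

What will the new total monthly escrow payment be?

Hazard insurance: $2,270.52/yr
Property tax: $5,140.26 × 2 = $10,280.52/yr
HOA dues: $166.50 × 4 = $666.00/yr
Private mortgage insurance (PMI): $209.38 × 12 = $2,512.56/yr
Annual escrow total = $2,270.52 + $10,280.52 + $666.00 + $2,512.56 = $15,729.60
Monthly = $15,729.60 / 12 = $1,310.80
Monthly shortage recovery: $257.64 / 12 = $21.47
Adjusted monthly = $1,310.80 + $21.47 = $1,332.27

$1,332.27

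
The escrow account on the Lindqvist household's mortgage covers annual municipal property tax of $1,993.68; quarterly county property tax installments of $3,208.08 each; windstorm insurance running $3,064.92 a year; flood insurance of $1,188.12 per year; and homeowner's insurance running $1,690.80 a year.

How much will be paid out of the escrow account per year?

Municipal property tax: $1,993.68 per year
County property tax: $3,208.08 × 4 = $12,832.32 per year
Windstorm insurance: $3,064.92 per year
Flood insurance: $1,188.12 per year
Homeowner's insurance: $1,690.80 per year
Combined annual = $1,993.68 + $12,832.32 + $3,064.92 + $1,188.12 + $1,690.80 = $20,769.84

$20,769.84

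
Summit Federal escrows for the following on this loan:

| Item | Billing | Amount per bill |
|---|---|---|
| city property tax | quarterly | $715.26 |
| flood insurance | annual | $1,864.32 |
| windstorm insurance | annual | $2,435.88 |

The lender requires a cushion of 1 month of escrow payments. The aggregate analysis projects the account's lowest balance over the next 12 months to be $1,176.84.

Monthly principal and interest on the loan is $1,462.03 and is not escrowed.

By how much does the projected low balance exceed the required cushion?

$580.07

City property tax — $715.26 × 4 = $2,861.04 per year
Flood insurance — $1,864.32 per year
Windstorm insurance — $2,435.88 per year
Yearly total = $2,861.04 + $1,864.32 + $2,435.88 = $7,161.24
Monthly = $7,161.24 / 12 = $596.77
Cushion = 1 × $596.77 = $596.77
Surplus = $1,176.84 − $596.77 = $580.07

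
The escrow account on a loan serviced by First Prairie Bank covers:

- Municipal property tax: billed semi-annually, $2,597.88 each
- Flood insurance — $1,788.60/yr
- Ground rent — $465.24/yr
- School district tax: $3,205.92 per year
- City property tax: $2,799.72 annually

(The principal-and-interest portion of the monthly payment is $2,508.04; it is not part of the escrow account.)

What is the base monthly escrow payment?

$1,121.27

Municipal property tax — $2,597.88 × 2 = $5,195.76
Flood insurance — $1,788.60
Ground rent — $465.24
School district tax — $3,205.92
City property tax — $2,799.72
Annual escrow total = $5,195.76 + $1,788.60 + $465.24 + $3,205.92 + $2,799.72 = $13,455.24
Monthly escrow = $13,455.24 / 12 = $1,121.27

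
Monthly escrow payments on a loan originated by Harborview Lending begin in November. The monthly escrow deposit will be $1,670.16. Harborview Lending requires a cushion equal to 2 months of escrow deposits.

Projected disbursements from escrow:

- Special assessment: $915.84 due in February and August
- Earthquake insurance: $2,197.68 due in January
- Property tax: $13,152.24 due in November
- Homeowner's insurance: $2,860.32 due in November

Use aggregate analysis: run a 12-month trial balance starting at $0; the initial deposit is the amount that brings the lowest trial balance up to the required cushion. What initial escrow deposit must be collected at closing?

Cushion = 2 × $1,670.16 = $3,340.32
Trial balance (start $0, +$1,670.16 each month, − disbursements):
  Nov: +$1,670.16 − $16,012.56 → -$14,342.40
  Dec: +$1,670.16 → -$12,672.24
  Jan: +$1,670.16 − $2,197.68 → -$13,199.76
  Feb: +$1,670.16 − $915.84 → -$12,445.44
  Mar: +$1,670.16 → -$10,775.28
  Apr: +$1,670.16 → -$9,105.12
  May: +$1,670.16 → -$7,434.96
  Jun: +$1,670.16 → -$5,764.80
  Jul: +$1,670.16 → -$4,094.64
  Aug: +$1,670.16 − $915.84 → -$3,340.32
  Sep: +$1,670.16 → -$1,670.16
  Oct: +$1,670.16 → $0.00
Lowest trial balance = -$14,342.40 (Nov)
Initial deposit = cushion − low point = $3,340.32 − (-$14,342.40) = $17,682.72

$17,682.72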